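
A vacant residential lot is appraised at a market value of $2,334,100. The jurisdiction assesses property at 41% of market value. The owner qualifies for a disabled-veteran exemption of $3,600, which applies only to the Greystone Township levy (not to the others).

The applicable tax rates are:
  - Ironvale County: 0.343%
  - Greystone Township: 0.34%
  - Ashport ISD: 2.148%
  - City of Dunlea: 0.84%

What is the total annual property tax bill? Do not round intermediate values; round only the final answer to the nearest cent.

$35,118.53

Assessed value = $2,334,100 × 0.41 = $956,981
Ironvale County: $956,981 × 0.00343 = $3,282.44483
Greystone Township: ($956,981 − $3,600) × 0.0034 = $953,381 × 0.0034 = $3,241.4954
Ashport ISD: $956,981 × 0.02148 = $20,555.95188
City of Dunlea: $956,981 × 0.0084 = $8,038.6404
Total = $35,118.53251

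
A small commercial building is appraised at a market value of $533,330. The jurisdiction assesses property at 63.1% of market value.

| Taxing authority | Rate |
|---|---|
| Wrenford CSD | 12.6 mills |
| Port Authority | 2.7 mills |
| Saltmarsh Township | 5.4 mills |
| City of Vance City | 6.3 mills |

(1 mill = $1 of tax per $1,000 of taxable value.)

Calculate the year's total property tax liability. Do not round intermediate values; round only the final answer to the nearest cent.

Assessed value = $533,330 × 0.631 = $336,531.23
Wrenford CSD: $336,531.23 × 0.0126 = $4,240.293498
Port Authority: $336,531.23 × 0.0027 = $908.634321
Saltmarsh Township: $336,531.23 × 0.0054 = $1,817.268642
City of Vance City: $336,531.23 × 0.0063 = $2,120.146749
Total = $4,240.293498 + $908.634321 + $1,817.268642 + $2,120.146749 = $9,086.34321

$9,086.34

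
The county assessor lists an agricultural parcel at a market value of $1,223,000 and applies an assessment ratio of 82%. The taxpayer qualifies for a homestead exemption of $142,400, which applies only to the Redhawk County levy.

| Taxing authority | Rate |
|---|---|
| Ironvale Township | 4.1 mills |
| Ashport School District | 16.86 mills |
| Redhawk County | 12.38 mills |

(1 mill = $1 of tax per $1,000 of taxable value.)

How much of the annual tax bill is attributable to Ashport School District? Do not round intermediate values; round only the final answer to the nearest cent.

Assessed value = $1,223,000 × 0.82 = $1,002,860
Ashport School District taxable value = $1,002,860 (exemption does not apply)
Ashport School District levy = $1,002,860 × 0.01686 = $16,908.2196

$16,908.22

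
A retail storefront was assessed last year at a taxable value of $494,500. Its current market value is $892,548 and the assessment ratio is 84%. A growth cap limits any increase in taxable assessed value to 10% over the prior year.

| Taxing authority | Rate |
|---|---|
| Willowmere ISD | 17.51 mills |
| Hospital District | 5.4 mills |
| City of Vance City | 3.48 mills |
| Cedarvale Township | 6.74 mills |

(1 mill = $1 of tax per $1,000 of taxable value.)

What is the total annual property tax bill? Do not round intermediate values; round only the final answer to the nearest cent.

$18,021.06

Uncapped assessed value = $892,548 × 0.84 = $749,740.32
Cap limit = $494,500 × 1.1 = $543,950
Taxable assessed value = min($749,740.32, $543,950) = $543,950 (cap binds)
Willowmere ISD: $543,950 × 0.01751 = $9,524.5645
Hospital District: $543,950 × 0.0054 = $2,937.33
City of Vance City: $543,950 × 0.00348 = $1,892.946
Cedarvale Township: $543,950 × 0.00674 = $3,666.223
Total = $18,021.0635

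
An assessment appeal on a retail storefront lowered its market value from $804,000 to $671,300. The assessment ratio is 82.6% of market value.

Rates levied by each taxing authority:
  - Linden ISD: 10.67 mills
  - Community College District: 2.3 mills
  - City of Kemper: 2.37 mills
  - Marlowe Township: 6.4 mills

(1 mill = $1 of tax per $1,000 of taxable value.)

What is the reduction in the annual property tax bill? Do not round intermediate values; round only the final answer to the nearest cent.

$2,382.93

Old assessed value = $804,000 × 0.826 = $664,104
New assessed value = $671,300 × 0.826 = $554,493.8
Combined rate = 0.01067 + 0.0023 + 0.00237 + 0.0064 = 0.02174
Old tax = $664,104 × 0.02174 = $14,437.62096
New tax = $554,493.8 × 0.02174 = $12,054.695212
Reduction = $14,437.62096 − $12,054.695212 = $2,382.925748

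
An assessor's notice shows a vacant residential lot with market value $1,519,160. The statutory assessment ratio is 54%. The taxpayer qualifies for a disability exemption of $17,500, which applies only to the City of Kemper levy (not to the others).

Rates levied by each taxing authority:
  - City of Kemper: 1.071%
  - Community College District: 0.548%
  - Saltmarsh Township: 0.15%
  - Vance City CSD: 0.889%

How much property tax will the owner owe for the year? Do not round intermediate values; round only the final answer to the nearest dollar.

$21,617

Assessed value = $1,519,160 × 0.54 = $820,346.4
City of Kemper: ($820,346.4 − $17,500) × 0.01071 = $802,846.4 × 0.01071 = $8,598.484944
Community College District: $820,346.4 × 0.00548 = $4,495.498272
Saltmarsh Township: $820,346.4 × 0.0015 = $1,230.5196
Vance City CSD: $820,346.4 × 0.00889 = $7,292.879496
Total = $21,617.382312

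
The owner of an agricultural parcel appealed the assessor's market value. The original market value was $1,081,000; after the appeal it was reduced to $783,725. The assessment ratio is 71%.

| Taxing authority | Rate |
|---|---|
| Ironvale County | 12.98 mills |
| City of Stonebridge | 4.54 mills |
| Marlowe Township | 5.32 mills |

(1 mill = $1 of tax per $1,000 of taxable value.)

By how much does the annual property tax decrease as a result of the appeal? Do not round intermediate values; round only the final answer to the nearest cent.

$4,820.73

Old assessed value = $1,081,000 × 0.71 = $767,510
New assessed value = $783,725 × 0.71 = $556,444.75
Combined rate = 0.01298 + 0.00454 + 0.00532 = 0.02284
Old tax = $767,510 × 0.02284 = $17,529.9284
New tax = $556,444.75 × 0.02284 = $12,709.19809
Reduction = $17,529.9284 − $12,709.19809 = $4,820.73031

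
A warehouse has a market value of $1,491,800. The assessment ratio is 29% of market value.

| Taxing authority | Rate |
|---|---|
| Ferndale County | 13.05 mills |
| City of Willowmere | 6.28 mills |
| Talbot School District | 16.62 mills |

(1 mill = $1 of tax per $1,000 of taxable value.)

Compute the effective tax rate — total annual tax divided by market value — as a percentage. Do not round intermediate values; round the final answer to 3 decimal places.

1.043%

Assessed value = $1,491,800 × 0.29 = $432,622
Ferndale County: $432,622 × 0.01305 = $5,645.7171
City of Willowmere: $432,622 × 0.00628 = $2,716.86616
Talbot School District: $432,622 × 0.01662 = $7,190.17764
Total tax = $15,552.7609
Effective rate = $15,552.7609 ÷ $1,491,800 = 1.043% of market value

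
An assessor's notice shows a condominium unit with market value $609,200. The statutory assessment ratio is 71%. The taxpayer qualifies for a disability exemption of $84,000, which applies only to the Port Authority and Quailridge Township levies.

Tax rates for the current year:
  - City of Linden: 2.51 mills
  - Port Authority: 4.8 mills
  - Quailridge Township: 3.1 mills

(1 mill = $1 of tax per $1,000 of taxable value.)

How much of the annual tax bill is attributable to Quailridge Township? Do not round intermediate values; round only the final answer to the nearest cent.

Assessed value = $609,200 × 0.71 = $432,532
Quailridge Township taxable value = $432,532 − $84,000 = $348,532
Quailridge Township levy = $348,532 × 0.0031 = $1,080.4492

$1,080.45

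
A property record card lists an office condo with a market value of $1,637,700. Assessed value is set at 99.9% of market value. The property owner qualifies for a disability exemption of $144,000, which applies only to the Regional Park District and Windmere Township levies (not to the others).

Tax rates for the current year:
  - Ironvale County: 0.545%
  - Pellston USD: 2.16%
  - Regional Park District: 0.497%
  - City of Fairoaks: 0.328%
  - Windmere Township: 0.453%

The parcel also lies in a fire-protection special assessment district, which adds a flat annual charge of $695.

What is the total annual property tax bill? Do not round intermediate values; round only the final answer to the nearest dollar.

Assessed value = $1,637,700 × 0.999 = $1,636,062.3
Ironvale County: $1,636,062.3 × 0.00545 = $8,916.539535
Pellston USD: $1,636,062.3 × 0.0216 = $35,338.94568
Regional Park District: ($1,636,062.3 − $144,000) × 0.00497 = $1,492,062.3 × 0.00497 = $7,415.549631
City of Fairoaks: $1,636,062.3 × 0.00328 = $5,366.284344
Windmere Township: ($1,636,062.3 − $144,000) × 0.00453 = $1,492,062.3 × 0.00453 = $6,759.042219
Levies subtotal = $63,796.361409
Total = $63,796.361409 + $695 = $64,491.361409

$64,491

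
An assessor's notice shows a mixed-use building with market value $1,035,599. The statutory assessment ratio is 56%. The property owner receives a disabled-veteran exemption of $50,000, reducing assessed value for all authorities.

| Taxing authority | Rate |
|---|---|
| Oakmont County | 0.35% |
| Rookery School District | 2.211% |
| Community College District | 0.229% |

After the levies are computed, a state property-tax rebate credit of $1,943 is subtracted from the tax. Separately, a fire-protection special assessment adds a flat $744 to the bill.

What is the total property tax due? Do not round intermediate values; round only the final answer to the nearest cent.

Assessed value = $1,035,599 × 0.56 = $579,935.44
Taxable value = $579,935.44 − $50,000 = $529,935.44
Oakmont County: $529,935.44 × 0.0035 = $1,854.77404
Rookery School District: $529,935.44 × 0.02211 = $11,716.8725784
Community College District: $529,935.44 × 0.00229 = $1,213.5521576
Levies subtotal = $14,785.198776
After credit = $14,785.198776 − $1,943 = $12,842.198776
Total = $12,842.198776 + $744 = $13,586.198776

$13,586.20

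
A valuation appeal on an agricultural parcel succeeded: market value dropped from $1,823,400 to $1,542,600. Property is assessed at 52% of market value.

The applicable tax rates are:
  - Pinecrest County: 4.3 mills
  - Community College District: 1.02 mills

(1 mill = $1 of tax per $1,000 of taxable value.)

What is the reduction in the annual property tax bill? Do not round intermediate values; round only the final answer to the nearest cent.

Old assessed value = $1,823,400 × 0.52 = $948,168
New assessed value = $1,542,600 × 0.52 = $802,152
Combined rate = 0.0043 + 0.00102 = 0.00532
Old tax = $948,168 × 0.00532 = $5,044.25376
New tax = $802,152 × 0.00532 = $4,267.44864
Reduction = $5,044.25376 − $4,267.44864 = $776.80512

$776.81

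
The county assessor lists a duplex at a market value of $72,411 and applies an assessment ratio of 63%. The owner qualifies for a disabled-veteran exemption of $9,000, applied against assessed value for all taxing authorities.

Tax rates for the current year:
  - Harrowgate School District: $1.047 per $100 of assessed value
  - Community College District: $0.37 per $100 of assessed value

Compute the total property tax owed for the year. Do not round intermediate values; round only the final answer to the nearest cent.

$518.89

Assessed value = $72,411 × 0.63 = $45,618.93
Taxable value = $45,618.93 − $9,000 = $36,618.93
Harrowgate School District: $36,618.93 × 0.01047 = $383.4001971
Community College District: $36,618.93 × 0.0037 = $135.490041
Total = $383.4001971 + $135.490041 = $518.8902381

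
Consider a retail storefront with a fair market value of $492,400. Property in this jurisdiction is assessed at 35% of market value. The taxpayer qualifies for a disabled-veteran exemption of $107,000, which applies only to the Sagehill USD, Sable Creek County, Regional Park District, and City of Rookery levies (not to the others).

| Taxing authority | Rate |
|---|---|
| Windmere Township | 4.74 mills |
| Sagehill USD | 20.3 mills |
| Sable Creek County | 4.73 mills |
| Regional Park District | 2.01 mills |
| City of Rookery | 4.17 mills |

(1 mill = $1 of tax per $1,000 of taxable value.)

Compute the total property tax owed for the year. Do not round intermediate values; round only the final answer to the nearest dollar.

Assessed value = $492,400 × 0.35 = $172,340
Windmere Township: $172,340 × 0.00474 = $816.8916
Sagehill USD: ($172,340 − $107,000) × 0.0203 = $65,340 × 0.0203 = $1,326.402
Sable Creek County: ($172,340 − $107,000) × 0.00473 = $65,340 × 0.00473 = $309.0582
Regional Park District: ($172,340 − $107,000) × 0.00201 = $65,340 × 0.00201 = $131.3334
City of Rookery: ($172,340 − $107,000) × 0.00417 = $65,340 × 0.00417 = $272.4678
Total = $2,856.153

$2,856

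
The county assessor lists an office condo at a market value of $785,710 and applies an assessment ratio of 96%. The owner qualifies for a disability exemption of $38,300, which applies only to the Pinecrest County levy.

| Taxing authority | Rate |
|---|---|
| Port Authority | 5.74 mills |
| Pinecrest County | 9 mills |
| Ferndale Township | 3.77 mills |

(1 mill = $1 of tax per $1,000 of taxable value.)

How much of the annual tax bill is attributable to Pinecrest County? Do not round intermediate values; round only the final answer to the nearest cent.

Assessed value = $785,710 × 0.96 = $754,281.6
Pinecrest County taxable value = $754,281.6 − $38,300 = $715,981.6
Pinecrest County levy = $715,981.6 × 0.009 = $6,443.8344

$6,443.83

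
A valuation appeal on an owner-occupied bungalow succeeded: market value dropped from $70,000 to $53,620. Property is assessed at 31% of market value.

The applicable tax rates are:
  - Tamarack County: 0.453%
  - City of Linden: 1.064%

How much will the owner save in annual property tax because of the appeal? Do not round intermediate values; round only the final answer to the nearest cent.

$77.03

Old assessed value = $70,000 × 0.31 = $21,700
New assessed value = $53,620 × 0.31 = $16,622.2
Combined rate = 0.00453 + 0.01064 = 0.01517
Old tax = $21,700 × 0.01517 = $329.189
New tax = $16,622.2 × 0.01517 = $252.158774
Reduction = $329.189 − $252.158774 = $77.030226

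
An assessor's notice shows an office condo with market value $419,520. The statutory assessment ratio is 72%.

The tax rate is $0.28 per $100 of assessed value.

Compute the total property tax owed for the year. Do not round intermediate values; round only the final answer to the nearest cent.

Assessed value = $419,520 × 0.72 = $302,054.4
Tax = $302,054.4 × 0.0028 = $845.75232

$845.75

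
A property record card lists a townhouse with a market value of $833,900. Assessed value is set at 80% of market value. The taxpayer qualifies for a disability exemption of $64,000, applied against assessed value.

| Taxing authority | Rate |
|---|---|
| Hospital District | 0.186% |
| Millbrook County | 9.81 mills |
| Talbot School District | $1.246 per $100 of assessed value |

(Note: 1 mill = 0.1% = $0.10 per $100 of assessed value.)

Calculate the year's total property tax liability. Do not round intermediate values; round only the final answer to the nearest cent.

$14,553.29

Assessed value = $833,900 × 0.8 = $667,120
Taxable value = $667,120 − $64,000 = $603,120
Hospital District: $603,120 × 0.00186 = $1,121.8032
Millbrook County: $603,120 × 0.00981 = $5,916.6072
Talbot School District: $603,120 × 0.01246 = $7,514.8752
Total = $14,553.2856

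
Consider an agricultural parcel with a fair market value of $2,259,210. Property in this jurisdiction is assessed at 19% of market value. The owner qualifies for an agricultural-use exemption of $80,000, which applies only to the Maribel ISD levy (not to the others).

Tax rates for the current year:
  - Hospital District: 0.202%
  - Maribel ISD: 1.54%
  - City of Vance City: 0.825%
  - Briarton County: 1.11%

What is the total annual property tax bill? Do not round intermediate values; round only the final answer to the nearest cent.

Assessed value = $2,259,210 × 0.19 = $429,249.9
Hospital District: $429,249.9 × 0.00202 = $867.084798
Maribel ISD: ($429,249.9 − $80,000) × 0.0154 = $349,249.9 × 0.0154 = $5,378.44846
City of Vance City: $429,249.9 × 0.00825 = $3,541.311675
Briarton County: $429,249.9 × 0.0111 = $4,764.67389
Total = $14,551.518823

$14,551.52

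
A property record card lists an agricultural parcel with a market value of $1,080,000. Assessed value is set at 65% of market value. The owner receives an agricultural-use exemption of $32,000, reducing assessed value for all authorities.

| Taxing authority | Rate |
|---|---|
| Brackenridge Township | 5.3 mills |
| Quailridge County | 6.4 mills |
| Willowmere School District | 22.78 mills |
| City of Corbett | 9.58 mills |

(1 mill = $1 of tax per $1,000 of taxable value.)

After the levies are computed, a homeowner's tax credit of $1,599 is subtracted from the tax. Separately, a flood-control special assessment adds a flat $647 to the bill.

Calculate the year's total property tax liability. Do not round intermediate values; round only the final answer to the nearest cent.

Assessed value = $1,080,000 × 0.65 = $702,000
Taxable value = $702,000 − $32,000 = $670,000
Brackenridge Township: $670,000 × 0.0053 = $3,551
Quailridge County: $670,000 × 0.0064 = $4,288
Willowmere School District: $670,000 × 0.02278 = $15,262.6
City of Corbett: $670,000 × 0.00958 = $6,418.6
Levies subtotal = $29,520.2
After credit = $29,520.2 − $1,599 = $27,921.2
Total = $27,921.2 + $647 = $28,568.2

$28,568.20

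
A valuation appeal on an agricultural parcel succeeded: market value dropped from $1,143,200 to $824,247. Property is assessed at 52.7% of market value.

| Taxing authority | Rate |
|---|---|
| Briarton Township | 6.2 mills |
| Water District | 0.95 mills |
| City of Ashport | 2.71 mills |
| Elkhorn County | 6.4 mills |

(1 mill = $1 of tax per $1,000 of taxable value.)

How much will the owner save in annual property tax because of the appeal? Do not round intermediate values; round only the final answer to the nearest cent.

Old assessed value = $1,143,200 × 0.527 = $602,466.4
New assessed value = $824,247 × 0.527 = $434,378.169
Combined rate = 0.0062 + 0.00095 + 0.00271 + 0.0064 = 0.01626
Old tax = $602,466.4 × 0.01626 = $9,796.103664
New tax = $434,378.169 × 0.01626 = $7,062.98902794
Reduction = $9,796.103664 − $7,062.98902794 = $2,733.11463606

$2,733.11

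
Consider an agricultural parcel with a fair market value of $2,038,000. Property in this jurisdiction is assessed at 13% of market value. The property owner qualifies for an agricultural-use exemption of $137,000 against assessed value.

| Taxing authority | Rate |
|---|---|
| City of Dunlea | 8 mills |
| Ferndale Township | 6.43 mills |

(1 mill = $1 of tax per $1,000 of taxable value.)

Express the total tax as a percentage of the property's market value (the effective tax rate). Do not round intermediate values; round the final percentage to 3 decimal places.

Assessed value = $2,038,000 × 0.13 = $264,940
Taxable value = $264,940 − $137,000 = $127,940
City of Dunlea: $127,940 × 0.008 = $1,023.52
Ferndale Township: $127,940 × 0.00643 = $822.6542
Total tax = $1,846.1742
Effective rate = $1,846.1742 ÷ $2,038,000 = 0.091% of market value

0.091%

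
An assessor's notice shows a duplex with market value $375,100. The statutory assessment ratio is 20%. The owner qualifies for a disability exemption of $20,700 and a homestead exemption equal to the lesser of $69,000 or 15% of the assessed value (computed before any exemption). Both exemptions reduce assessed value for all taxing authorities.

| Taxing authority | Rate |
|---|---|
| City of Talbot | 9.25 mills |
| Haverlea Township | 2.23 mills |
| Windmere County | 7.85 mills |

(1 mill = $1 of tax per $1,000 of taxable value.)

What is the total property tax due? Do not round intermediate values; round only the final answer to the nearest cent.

$832.49

Assessed value = $375,100 × 0.2 = $75,020
Homestead exemption = min($69,000, 15% × $75,020) = min($69,000, $11,253) = $11,253 (percentage binds)
Taxable value = $75,020 − $20,700 − $11,253 = $43,067
City of Talbot: $43,067 × 0.00925 = $398.36975
Haverlea Township: $43,067 × 0.00223 = $96.03941
Windmere County: $43,067 × 0.00785 = $338.07595
Total = $832.48511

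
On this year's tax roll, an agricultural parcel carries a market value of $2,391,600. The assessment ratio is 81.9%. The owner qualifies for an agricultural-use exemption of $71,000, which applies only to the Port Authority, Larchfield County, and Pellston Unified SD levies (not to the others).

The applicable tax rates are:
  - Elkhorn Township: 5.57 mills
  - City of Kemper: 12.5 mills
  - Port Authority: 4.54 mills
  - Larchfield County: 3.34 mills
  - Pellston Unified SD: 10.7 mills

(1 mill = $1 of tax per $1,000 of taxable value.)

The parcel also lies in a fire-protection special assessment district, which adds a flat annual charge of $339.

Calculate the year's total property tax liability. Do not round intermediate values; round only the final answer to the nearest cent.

$70,806.92

Assessed value = $2,391,600 × 0.819 = $1,958,720.4
Elkhorn Township: $1,958,720.4 × 0.00557 = $10,910.072628
City of Kemper: $1,958,720.4 × 0.0125 = $24,484.005
Port Authority: ($1,958,720.4 − $71,000) × 0.00454 = $1,887,720.4 × 0.00454 = $8,570.250616
Larchfield County: ($1,958,720.4 − $71,000) × 0.00334 = $1,887,720.4 × 0.00334 = $6,304.986136
Pellston Unified SD: ($1,958,720.4 − $71,000) × 0.0107 = $1,887,720.4 × 0.0107 = $20,198.60828
Levies subtotal = $70,467.92266
Total = $70,467.92266 + $339 = $70,806.92266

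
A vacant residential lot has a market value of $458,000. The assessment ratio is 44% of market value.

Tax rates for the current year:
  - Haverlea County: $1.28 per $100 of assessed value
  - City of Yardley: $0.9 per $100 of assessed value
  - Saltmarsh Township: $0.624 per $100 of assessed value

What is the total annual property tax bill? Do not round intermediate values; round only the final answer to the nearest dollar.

$5,651

Assessed value = $458,000 × 0.44 = $201,520
Haverlea County: $201,520 × 0.0128 = $2,579.456
City of Yardley: $201,520 × 0.009 = $1,813.68
Saltmarsh Township: $201,520 × 0.00624 = $1,257.4848
Total = $2,579.456 + $1,813.68 + $1,257.4848 = $5,650.6208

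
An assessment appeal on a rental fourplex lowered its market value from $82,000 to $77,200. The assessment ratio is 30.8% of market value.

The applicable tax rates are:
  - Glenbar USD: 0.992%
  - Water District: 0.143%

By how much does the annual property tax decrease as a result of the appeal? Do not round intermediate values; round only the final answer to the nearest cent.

$16.78

Old assessed value = $82,000 × 0.308 = $25,256
New assessed value = $77,200 × 0.308 = $23,777.6
Combined rate = 0.00992 + 0.00143 = 0.01135
Old tax = $25,256 × 0.01135 = $286.6556
New tax = $23,777.6 × 0.01135 = $269.87576
Reduction = $286.6556 − $269.87576 = $16.77984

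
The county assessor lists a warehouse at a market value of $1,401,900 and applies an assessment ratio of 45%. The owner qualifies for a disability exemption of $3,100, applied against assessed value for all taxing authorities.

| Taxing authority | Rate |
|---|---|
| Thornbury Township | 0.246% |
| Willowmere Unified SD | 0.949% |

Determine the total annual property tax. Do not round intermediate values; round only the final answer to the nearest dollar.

$7,502

Assessed value = $1,401,900 × 0.45 = $630,855
Taxable value = $630,855 − $3,100 = $627,755
Thornbury Township: $627,755 × 0.00246 = $1,544.2773
Willowmere Unified SD: $627,755 × 0.00949 = $5,957.39495
Total = $1,544.2773 + $5,957.39495 = $7,501.67225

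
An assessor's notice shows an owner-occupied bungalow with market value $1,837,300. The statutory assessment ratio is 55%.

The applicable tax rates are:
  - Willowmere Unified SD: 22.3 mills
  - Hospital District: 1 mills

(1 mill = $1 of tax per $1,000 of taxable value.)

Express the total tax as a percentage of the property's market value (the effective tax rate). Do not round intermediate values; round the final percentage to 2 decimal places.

Assessed value = $1,837,300 × 0.55 = $1,010,515
Willowmere Unified SD: $1,010,515 × 0.0223 = $22,534.4845
Hospital District: $1,010,515 × 0.001 = $1,010.515
Total tax = $23,544.9995
Effective rate = $23,544.9995 ÷ $1,837,300 = 1.28% of market value

1.28%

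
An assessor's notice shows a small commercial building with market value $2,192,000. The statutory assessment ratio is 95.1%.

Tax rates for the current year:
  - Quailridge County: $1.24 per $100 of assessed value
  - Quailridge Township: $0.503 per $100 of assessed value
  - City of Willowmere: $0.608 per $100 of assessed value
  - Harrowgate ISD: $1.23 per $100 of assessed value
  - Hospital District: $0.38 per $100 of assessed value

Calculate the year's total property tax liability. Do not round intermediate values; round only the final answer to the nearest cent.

$82,570.69

Assessed value = $2,192,000 × 0.951 = $2,084,592
Quailridge County: $2,084,592 × 0.0124 = $25,848.9408
Quailridge Township: $2,084,592 × 0.00503 = $10,485.49776
City of Willowmere: $2,084,592 × 0.00608 = $12,674.31936
Harrowgate ISD: $2,084,592 × 0.0123 = $25,640.4816
Hospital District: $2,084,592 × 0.0038 = $7,921.4496
Total = $25,848.9408 + $10,485.49776 + $12,674.31936 + $25,640.4816 + $7,921.4496 = $82,570.68912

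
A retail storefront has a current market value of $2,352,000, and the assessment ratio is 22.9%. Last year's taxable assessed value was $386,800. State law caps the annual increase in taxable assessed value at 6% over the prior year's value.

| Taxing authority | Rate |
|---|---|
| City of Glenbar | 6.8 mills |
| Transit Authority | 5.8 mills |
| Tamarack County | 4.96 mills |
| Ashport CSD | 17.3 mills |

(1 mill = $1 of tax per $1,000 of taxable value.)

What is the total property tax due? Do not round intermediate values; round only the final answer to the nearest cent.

$14,292.88

Uncapped assessed value = $2,352,000 × 0.229 = $538,608
Cap limit = $386,800 × 1.06 = $410,008
Taxable assessed value = min($538,608, $410,008) = $410,008 (cap binds)
City of Glenbar: $410,008 × 0.0068 = $2,788.0544
Transit Authority: $410,008 × 0.0058 = $2,378.0464
Tamarack County: $410,008 × 0.00496 = $2,033.63968
Ashport CSD: $410,008 × 0.0173 = $7,093.1384
Total = $14,292.87888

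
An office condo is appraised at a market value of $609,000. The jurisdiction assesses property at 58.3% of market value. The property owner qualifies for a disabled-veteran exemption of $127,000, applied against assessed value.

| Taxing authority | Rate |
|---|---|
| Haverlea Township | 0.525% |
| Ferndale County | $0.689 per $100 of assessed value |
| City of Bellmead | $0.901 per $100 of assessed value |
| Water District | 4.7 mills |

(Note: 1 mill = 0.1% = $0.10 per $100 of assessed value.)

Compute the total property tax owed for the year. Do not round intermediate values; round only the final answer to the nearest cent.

Assessed value = $609,000 × 0.583 = $355,047
Taxable value = $355,047 − $127,000 = $228,047
Haverlea Township: $228,047 × 0.00525 = $1,197.24675
Ferndale County: $228,047 × 0.00689 = $1,571.24383
City of Bellmead: $228,047 × 0.00901 = $2,054.70347
Water District: $228,047 × 0.0047 = $1,071.8209
Total = $5,895.01495

$5,895.01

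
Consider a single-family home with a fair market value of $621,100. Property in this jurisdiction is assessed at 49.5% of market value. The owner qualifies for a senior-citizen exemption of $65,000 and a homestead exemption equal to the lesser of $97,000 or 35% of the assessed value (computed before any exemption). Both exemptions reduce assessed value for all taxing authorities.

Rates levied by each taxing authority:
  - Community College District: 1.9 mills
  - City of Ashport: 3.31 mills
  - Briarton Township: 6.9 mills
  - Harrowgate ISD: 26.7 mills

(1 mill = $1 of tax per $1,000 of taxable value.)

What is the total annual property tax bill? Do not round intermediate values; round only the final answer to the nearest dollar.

$5,645

Assessed value = $621,100 × 0.495 = $307,444.5
Homestead exemption = min($97,000, 35% × $307,444.5) = min($97,000, $107,605.575) = $97,000 (dollar cap binds)
Taxable value = $307,444.5 − $65,000 − $97,000 = $145,444.5
Community College District: $145,444.5 × 0.0019 = $276.34455
City of Ashport: $145,444.5 × 0.00331 = $481.421295
Briarton Township: $145,444.5 × 0.0069 = $1,003.56705
Harrowgate ISD: $145,444.5 × 0.0267 = $3,883.36815
Total = $5,644.701045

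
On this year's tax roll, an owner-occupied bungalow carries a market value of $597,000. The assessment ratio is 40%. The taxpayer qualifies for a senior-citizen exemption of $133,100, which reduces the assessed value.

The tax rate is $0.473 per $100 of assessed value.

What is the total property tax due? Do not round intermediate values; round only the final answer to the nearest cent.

Assessed value = $597,000 × 0.4 = $238,800
Taxable value = $238,800 − $133,100 = $105,700
Tax = $105,700 × 0.00473 = $499.961

$499.96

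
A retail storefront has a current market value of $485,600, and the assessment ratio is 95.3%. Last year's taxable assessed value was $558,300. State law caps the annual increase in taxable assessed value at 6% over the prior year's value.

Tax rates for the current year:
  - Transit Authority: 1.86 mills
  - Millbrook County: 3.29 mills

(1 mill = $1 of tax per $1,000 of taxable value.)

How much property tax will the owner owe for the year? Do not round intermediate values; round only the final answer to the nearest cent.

$2,383.30

Uncapped assessed value = $485,600 × 0.953 = $462,776.8
Cap limit = $558,300 × 1.06 = $591,798
Taxable assessed value = min($462,776.8, $591,798) = $462,776.8 (cap does not bind)
Transit Authority: $462,776.8 × 0.00186 = $860.764848
Millbrook County: $462,776.8 × 0.00329 = $1,522.535672
Total = $2,383.30052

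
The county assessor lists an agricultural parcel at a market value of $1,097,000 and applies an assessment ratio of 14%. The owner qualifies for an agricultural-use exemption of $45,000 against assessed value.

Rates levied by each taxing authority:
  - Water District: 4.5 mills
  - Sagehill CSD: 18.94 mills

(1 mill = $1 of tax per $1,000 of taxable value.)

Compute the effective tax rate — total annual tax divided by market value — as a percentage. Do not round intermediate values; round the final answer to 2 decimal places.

Assessed value = $1,097,000 × 0.14 = $153,580
Taxable value = $153,580 − $45,000 = $108,580
Water District: $108,580 × 0.0045 = $488.61
Sagehill CSD: $108,580 × 0.01894 = $2,056.5052
Total tax = $2,545.1152
Effective rate = $2,545.1152 ÷ $1,097,000 = 0.23% of market value

0.23%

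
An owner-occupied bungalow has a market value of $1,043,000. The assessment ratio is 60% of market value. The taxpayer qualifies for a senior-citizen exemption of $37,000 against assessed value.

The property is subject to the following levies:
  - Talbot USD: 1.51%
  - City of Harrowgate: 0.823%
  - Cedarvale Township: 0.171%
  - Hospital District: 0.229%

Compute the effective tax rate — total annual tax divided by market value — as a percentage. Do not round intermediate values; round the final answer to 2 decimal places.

1.54%

Assessed value = $1,043,000 × 0.6 = $625,800
Taxable value = $625,800 − $37,000 = $588,800
Talbot USD: $588,800 × 0.0151 = $8,890.88
City of Harrowgate: $588,800 × 0.00823 = $4,845.824
Cedarvale Township: $588,800 × 0.00171 = $1,006.848
Hospital District: $588,800 × 0.00229 = $1,348.352
Total tax = $16,091.904
Effective rate = $16,091.904 ÷ $1,043,000 = 1.54% of market value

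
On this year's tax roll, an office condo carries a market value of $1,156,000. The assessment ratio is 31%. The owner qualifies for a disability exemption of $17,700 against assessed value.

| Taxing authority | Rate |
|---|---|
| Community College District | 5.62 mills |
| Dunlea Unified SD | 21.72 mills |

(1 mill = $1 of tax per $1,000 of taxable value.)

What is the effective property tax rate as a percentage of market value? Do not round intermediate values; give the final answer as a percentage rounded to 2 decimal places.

Assessed value = $1,156,000 × 0.31 = $358,360
Taxable value = $358,360 − $17,700 = $340,660
Community College District: $340,660 × 0.00562 = $1,914.5092
Dunlea Unified SD: $340,660 × 0.02172 = $7,399.1352
Total tax = $9,313.6444
Effective rate = $9,313.6444 ÷ $1,156,000 = 0.81% of market value

0.81%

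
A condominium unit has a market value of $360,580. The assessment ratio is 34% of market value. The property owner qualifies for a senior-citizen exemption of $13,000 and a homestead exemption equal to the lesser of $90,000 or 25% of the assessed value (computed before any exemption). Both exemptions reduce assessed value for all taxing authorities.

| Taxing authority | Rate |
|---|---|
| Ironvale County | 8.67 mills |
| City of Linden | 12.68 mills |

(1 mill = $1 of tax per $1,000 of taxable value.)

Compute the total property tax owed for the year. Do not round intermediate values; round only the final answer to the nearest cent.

Assessed value = $360,580 × 0.34 = $122,597.2
Homestead exemption = min($90,000, 25% × $122,597.2) = min($90,000, $30,649.3) = $30,649.3 (percentage binds)
Taxable value = $122,597.2 − $13,000 − $30,649.3 = $78,947.9
Ironvale County: $78,947.9 × 0.00867 = $684.478293
City of Linden: $78,947.9 × 0.01268 = $1,001.059372
Total = $1,685.537665

$1,685.54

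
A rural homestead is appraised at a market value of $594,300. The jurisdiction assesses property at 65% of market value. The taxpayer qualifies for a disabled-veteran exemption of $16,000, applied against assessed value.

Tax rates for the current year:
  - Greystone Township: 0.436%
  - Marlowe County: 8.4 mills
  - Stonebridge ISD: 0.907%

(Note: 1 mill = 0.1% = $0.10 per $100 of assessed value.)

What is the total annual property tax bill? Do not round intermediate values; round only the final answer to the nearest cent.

Assessed value = $594,300 × 0.65 = $386,295
Taxable value = $386,295 − $16,000 = $370,295
Greystone Township: $370,295 × 0.00436 = $1,614.4862
Marlowe County: $370,295 × 0.0084 = $3,110.478
Stonebridge ISD: $370,295 × 0.00907 = $3,358.57565
Total = $8,083.53985

$8,083.54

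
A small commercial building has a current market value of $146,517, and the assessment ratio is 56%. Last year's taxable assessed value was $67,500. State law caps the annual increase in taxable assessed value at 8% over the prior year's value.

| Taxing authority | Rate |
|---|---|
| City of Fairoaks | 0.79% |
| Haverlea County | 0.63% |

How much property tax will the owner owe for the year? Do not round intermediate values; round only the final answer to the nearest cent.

Uncapped assessed value = $146,517 × 0.56 = $82,049.52
Cap limit = $67,500 × 1.08 = $72,900
Taxable assessed value = min($82,049.52, $72,900) = $72,900 (cap binds)
City of Fairoaks: $72,900 × 0.0079 = $575.91
Haverlea County: $72,900 × 0.0063 = $459.27
Total = $1,035.18

$1,035.18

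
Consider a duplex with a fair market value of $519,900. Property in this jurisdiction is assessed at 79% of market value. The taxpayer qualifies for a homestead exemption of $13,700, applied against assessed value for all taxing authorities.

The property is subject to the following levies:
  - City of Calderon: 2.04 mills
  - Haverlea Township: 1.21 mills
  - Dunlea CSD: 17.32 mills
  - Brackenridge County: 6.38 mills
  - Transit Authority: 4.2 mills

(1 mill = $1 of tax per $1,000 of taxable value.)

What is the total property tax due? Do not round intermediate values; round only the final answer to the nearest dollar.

Assessed value = $519,900 × 0.79 = $410,721
Taxable value = $410,721 − $13,700 = $397,021
City of Calderon: $397,021 × 0.00204 = $809.92284
Haverlea Township: $397,021 × 0.00121 = $480.39541
Dunlea CSD: $397,021 × 0.01732 = $6,876.40372
Brackenridge County: $397,021 × 0.00638 = $2,532.99398
Transit Authority: $397,021 × 0.0042 = $1,667.4882
Total = $809.92284 + $480.39541 + $6,876.40372 + $2,532.99398 + $1,667.4882 = $12,367.20415

$12,367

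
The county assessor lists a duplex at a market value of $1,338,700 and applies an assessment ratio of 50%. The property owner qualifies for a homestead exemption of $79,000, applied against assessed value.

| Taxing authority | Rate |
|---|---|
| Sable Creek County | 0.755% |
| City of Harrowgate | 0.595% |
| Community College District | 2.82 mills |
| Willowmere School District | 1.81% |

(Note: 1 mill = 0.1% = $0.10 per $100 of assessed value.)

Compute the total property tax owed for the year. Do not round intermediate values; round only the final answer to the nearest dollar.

Assessed value = $1,338,700 × 0.5 = $669,350
Taxable value = $669,350 − $79,000 = $590,350
Sable Creek County: $590,350 × 0.00755 = $4,457.1425
City of Harrowgate: $590,350 × 0.00595 = $3,512.5825
Community College District: $590,350 × 0.00282 = $1,664.787
Willowmere School District: $590,350 × 0.0181 = $10,685.335
Total = $20,319.847

$20,320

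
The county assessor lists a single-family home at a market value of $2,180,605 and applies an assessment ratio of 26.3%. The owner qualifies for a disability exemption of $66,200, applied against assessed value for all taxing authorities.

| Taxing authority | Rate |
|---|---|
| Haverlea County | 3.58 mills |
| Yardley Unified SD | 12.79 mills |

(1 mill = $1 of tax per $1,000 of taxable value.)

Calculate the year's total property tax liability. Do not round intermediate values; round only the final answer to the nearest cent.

Assessed value = $2,180,605 × 0.263 = $573,499.115
Taxable value = $573,499.115 − $66,200 = $507,299.115
Haverlea County: $507,299.115 × 0.00358 = $1,816.1308317
Yardley Unified SD: $507,299.115 × 0.01279 = $6,488.35568085
Total = $1,816.1308317 + $6,488.35568085 = $8,304.48651255

$8,304.49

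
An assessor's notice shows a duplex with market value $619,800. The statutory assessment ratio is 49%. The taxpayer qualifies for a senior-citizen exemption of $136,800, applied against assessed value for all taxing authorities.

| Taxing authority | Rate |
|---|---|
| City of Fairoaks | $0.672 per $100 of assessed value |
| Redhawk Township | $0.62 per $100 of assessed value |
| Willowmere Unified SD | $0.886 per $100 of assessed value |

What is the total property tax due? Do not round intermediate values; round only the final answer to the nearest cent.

$3,635.13

Assessed value = $619,800 × 0.49 = $303,702
Taxable value = $303,702 − $136,800 = $166,902
City of Fairoaks: $166,902 × 0.00672 = $1,121.58144
Redhawk Township: $166,902 × 0.0062 = $1,034.7924
Willowmere Unified SD: $166,902 × 0.00886 = $1,478.75172
Total = $1,121.58144 + $1,034.7924 + $1,478.75172 = $3,635.12556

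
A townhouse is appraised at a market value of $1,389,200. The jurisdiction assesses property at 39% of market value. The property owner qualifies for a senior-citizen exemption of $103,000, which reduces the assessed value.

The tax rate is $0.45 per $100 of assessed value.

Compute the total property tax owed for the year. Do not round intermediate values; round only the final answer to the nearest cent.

Assessed value = $1,389,200 × 0.39 = $541,788
Taxable value = $541,788 − $103,000 = $438,788
Tax = $438,788 × 0.0045 = $1,974.546

$1,974.55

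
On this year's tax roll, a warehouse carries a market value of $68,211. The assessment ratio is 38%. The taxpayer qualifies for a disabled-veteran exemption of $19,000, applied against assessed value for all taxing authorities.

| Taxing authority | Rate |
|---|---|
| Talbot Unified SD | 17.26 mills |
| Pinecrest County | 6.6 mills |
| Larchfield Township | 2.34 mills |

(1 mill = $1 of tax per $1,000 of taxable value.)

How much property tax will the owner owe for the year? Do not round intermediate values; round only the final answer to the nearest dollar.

$181

Assessed value = $68,211 × 0.38 = $25,920.18
Taxable value = $25,920.18 − $19,000 = $6,920.18
Talbot Unified SD: $6,920.18 × 0.01726 = $119.4423068
Pinecrest County: $6,920.18 × 0.0066 = $45.673188
Larchfield Township: $6,920.18 × 0.00234 = $16.1932212
Total = $119.4423068 + $45.673188 + $16.1932212 = $181.308716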